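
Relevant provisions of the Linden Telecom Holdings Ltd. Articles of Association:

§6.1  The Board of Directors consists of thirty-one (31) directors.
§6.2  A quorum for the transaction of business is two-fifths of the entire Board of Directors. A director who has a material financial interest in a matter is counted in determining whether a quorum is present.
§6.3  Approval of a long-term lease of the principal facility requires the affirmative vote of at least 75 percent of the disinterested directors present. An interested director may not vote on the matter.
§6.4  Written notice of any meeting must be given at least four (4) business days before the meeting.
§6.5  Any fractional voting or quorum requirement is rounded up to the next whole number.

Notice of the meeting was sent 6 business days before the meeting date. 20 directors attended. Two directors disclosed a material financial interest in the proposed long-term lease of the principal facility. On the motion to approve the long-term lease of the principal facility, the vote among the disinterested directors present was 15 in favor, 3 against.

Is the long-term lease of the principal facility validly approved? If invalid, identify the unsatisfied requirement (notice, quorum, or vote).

Valid — all requirements satisfied.

Notice: 6 business days given; 4 required (6 ≥ 4). Satisfied.
Quorum: 20 present (interested directors count toward quorum); quorum is 13. Satisfied.
Vote: the long-term lease of the principal facility requires three-fourths of the disinterested directors present (20 − 2 = 18). 3/4 of 18 = 13.50, rounded up to 14, so 14 affirmative votes are needed; 15 voted in favor. Satisfied.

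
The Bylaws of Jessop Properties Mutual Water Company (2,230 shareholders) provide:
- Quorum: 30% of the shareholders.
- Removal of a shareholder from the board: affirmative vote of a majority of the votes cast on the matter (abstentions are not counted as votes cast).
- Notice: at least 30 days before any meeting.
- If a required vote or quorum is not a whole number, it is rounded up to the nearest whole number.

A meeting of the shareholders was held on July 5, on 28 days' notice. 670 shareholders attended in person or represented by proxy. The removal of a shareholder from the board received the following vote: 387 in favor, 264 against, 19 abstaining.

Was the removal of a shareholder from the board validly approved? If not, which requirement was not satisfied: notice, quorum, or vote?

Invalid — notice requirement not satisfied.

Notice: 28 days given; 30 required. Not satisfied.
Quorum: 30% of 2,230 = 669; 670 present. Satisfied.
Vote: requires a majority of the votes cast (670 − 19 abstaining = 651); a majority of 651 is 326, so 326 needed; 387 in favor. Satisfied.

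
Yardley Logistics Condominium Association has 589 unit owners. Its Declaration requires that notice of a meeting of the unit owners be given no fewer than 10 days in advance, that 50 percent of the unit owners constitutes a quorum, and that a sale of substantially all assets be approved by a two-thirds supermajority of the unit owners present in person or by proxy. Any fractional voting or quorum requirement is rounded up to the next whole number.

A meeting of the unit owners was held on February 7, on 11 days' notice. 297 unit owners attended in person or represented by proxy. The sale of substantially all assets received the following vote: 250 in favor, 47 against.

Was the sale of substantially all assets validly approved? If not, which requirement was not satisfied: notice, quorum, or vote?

Notice: 11 days given; 10 required. Satisfied.
Quorum: 50% of 589 = 294.50, rounded up to 295; 297 present. Satisfied.
Vote: requires two-thirds of those present (297); 2/3 of 297 = 198, so 198 needed; 250 in favor. Satisfied.

Valid — all requirements satisfied.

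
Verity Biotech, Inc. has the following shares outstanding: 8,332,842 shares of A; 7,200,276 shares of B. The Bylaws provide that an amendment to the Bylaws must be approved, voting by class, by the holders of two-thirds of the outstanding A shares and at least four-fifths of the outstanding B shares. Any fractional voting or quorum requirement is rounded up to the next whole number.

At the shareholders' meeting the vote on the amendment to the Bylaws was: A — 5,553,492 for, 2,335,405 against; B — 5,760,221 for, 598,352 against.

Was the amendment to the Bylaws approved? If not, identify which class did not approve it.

A: 2/3 of 8332842 = 5555228; 5,555,228 required, 5,553,492 in favor — not approved.
B: 4/5 of 7200276 = 5760220.80, rounded up to 5760221; 5,760,221 required, 5,760,221 in favor — approved.

Not approved — the A shares did not give the required vote.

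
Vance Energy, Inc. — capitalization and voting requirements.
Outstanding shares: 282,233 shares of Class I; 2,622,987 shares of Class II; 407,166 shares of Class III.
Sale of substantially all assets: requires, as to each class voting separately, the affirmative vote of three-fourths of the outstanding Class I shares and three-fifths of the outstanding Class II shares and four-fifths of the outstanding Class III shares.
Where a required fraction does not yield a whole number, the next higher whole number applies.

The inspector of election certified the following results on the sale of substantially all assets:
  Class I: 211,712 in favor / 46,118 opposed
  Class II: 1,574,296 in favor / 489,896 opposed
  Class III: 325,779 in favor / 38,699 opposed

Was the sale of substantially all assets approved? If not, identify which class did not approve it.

Class I: 3/4 of 282233 = 211674.75, rounded up to 211675; 211,675 required, 211,712 in favor — approved.
Class II: 3/5 of 2622987 = 1573792.20, rounded up to 1573793; 1,573,793 required, 1,574,296 in favor — approved.
Class III: 4/5 of 407166 = 325732.80, rounded up to 325733; 325,733 required, 325,779 in favor — approved.

Approved — every class gave the required vote.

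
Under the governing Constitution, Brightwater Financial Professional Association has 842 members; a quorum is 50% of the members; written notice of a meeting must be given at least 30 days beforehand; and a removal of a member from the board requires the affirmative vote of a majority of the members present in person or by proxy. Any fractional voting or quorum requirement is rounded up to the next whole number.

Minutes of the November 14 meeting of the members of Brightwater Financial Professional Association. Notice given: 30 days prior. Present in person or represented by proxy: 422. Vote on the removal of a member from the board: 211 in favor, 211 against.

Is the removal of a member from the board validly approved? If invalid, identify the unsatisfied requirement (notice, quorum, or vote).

Notice: 30 days given; 30 required. Satisfied.
Quorum: 50% of 842 = 421; 422 present. Satisfied.
Vote: requires a majority of those present (422); a majority of 422 is 212, so 212 needed; 211 in favor. Not satisfied.

Invalid — vote requirement not satisfied.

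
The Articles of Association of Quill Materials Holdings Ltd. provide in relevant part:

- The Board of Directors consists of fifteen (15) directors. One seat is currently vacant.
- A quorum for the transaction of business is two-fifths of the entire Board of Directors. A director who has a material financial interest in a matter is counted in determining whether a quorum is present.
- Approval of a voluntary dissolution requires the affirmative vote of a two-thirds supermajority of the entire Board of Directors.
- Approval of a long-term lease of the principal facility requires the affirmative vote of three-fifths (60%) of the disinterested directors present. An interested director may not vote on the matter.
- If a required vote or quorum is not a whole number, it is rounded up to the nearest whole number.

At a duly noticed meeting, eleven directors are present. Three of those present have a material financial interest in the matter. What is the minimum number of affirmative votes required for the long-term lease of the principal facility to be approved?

5

The long-term lease of the principal facility requires three-fifths of the disinterested directors present (11 − 3 = 8).
3/5 of 8 = 4.80, rounded up to 5.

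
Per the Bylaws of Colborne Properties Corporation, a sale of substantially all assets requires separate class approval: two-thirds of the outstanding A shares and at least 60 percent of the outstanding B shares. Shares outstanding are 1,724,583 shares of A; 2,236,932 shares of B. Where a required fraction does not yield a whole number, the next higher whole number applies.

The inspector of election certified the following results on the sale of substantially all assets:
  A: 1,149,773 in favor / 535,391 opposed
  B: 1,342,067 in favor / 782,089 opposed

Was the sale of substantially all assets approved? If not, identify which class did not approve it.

Not approved — the B shares did not give the required vote.

A: 2/3 of 1724583 = 1149722; 1,149,722 required, 1,149,773 in favor — approved.
B: 3/5 of 2236932 = 1342159.20, rounded up to 1342160; 1,342,160 required, 1,342,067 in favor — not approved.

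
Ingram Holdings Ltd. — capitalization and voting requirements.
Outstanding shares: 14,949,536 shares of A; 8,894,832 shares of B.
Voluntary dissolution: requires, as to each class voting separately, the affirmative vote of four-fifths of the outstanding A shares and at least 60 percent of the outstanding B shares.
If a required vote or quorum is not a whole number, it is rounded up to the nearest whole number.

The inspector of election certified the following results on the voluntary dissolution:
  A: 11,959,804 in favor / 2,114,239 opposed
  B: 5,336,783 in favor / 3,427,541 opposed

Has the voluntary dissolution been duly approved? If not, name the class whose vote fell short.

Not approved — the B shares did not give the required vote.

A: 4/5 of 14949536 = 11959628.80, rounded up to 11959629; 11,959,629 required, 11,959,804 in favor — approved.
B: 3/5 of 8894832 = 5336899.20, rounded up to 5336900; 5,336,900 required, 5,336,783 in favor — not approved.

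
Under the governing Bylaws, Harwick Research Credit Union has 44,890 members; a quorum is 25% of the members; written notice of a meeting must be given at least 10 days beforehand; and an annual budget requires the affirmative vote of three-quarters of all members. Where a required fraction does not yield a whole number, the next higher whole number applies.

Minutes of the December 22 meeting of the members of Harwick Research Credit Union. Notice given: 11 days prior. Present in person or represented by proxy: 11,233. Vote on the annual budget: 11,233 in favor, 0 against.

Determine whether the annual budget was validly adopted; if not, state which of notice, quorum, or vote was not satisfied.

Notice: 11 days given; 10 required. Satisfied.
Quorum: 25% of 44,890 = 11,222.50, rounded up to 11,223; 11,233 present. Satisfied.
Vote: requires three-fourths of all members (44,890); 3/4 of 44890 = 33667.50, rounded up to 33668, so 33,668 needed; 11,233 in favor. Not satisfied.

Invalid — vote requirement not satisfied.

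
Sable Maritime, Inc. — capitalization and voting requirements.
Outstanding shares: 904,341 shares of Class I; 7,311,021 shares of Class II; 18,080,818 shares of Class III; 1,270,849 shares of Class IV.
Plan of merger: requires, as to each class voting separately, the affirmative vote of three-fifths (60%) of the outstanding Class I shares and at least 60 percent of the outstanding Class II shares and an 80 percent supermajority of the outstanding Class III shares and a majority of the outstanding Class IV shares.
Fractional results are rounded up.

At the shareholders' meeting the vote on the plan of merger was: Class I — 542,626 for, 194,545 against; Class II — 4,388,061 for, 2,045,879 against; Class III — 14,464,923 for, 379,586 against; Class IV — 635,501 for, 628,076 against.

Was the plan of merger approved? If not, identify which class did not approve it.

Approved — every class gave the required vote.

Class I: 3/5 of 904341 = 542604.60, rounded up to 542605; 542,605 required, 542,626 in favor — approved.
Class II: 3/5 of 7311021 = 4386612.60, rounded up to 4386613; 4,386,613 required, 4,388,061 in favor — approved.
Class III: 4/5 of 18080818 = 14464654.40, rounded up to 14464655; 14,464,655 required, 14,464,923 in favor — approved.
Class IV: a majority of 1270849 is 635425; 635,425 required, 635,501 in favor — approved.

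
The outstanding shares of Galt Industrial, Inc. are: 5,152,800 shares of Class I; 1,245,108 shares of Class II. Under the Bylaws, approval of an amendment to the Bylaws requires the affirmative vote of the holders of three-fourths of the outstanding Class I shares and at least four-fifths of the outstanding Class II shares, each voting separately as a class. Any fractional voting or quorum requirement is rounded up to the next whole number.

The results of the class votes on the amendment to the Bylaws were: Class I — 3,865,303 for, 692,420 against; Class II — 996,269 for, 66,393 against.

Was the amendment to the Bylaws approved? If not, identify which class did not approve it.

Approved — every class gave the required vote.

Class I: 3/4 of 5152800 = 3864600; 3,864,600 required, 3,865,303 in favor — approved.
Class II: 4/5 of 1245108 = 996086.40, rounded up to 996087; 996,087 required, 996,269 in favor — approved.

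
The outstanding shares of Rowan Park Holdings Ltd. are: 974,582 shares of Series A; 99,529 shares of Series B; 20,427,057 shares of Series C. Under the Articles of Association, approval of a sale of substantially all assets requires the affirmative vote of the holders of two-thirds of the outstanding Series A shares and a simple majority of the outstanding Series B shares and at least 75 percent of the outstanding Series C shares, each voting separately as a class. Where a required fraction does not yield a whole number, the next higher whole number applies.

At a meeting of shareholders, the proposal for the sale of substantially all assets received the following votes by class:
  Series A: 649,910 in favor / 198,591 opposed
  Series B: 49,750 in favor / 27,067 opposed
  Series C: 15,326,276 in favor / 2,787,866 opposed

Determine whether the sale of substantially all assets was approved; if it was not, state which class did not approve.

Not approved — the Series B shares did not give the required vote.

Series A: 2/3 of 974582 = 649721.33, rounded up to 649722; 649,722 required, 649,910 in favor — approved.
Series B: a majority of 99529 is 49765; 49,765 required, 49,750 in favor — not approved.
Series C: 3/4 of 20427057 = 15320292.75, rounded up to 15320293; 15,320,293 required, 15,326,276 in favor — approved.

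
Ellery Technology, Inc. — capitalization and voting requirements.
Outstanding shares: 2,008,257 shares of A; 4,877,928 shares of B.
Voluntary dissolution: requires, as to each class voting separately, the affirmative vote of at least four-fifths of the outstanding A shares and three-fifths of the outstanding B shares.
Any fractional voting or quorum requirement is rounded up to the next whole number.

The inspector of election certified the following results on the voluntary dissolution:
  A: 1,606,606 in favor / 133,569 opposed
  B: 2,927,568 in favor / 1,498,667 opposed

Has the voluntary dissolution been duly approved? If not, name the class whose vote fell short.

Approved — every class gave the required vote.

A: 4/5 of 2008257 = 1606605.60, rounded up to 1606606; 1,606,606 required, 1,606,606 in favor — approved.
B: 3/5 of 4877928 = 2926756.80, rounded up to 2926757; 2,926,757 required, 2,927,568 in favor — approved.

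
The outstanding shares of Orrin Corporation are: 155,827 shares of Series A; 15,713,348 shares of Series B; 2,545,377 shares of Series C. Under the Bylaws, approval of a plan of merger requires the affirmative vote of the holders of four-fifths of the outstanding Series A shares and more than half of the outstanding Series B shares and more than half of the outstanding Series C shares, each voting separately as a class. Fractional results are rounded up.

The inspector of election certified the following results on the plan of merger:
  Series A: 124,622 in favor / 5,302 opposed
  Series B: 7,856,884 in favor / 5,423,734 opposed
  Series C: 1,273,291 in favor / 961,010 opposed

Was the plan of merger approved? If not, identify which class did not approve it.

Not approved — the Series A shares did not give the required vote.

Series A: 4/5 of 155827 = 124661.60, rounded up to 124662; 124,662 required, 124,622 in favor — not approved.
Series B: a majority of 15713348 is 7856675; 7,856,675 required, 7,856,884 in favor — approved.
Series C: a majority of 2545377 is 1272689; 1,272,689 required, 1,273,291 in favor — approved.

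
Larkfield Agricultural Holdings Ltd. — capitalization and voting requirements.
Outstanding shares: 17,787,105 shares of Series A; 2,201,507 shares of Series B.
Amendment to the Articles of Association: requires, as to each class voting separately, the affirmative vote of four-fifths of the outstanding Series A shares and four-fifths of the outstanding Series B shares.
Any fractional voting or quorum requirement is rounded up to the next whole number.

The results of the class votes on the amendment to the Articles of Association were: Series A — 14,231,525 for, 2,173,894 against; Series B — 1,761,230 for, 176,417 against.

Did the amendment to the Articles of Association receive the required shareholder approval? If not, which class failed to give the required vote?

Approved — every class gave the required vote.

Series A: 4/5 of 17787105 = 14229684; 14,229,684 required, 14,231,525 in favor — approved.
Series B: 4/5 of 2201507 = 1761205.60, rounded up to 1761206; 1,761,206 required, 1,761,230 in favor — approved.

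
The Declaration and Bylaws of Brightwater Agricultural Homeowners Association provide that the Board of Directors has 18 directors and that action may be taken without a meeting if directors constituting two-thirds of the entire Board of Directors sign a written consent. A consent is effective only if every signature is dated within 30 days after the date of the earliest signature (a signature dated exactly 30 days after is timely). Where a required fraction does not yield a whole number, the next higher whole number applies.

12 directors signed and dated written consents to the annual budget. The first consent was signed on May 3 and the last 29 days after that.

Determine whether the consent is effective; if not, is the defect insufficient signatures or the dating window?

Signatures required: two-thirds of 18 — 2/3 of 18 = 12, so 12 needed; 12 signed. Sufficient.
Dating window: the latest signature is 29 days after the earliest; the limit is 30 days. Within the window.

Effective — both the signature and dating-window requirements are satisfied.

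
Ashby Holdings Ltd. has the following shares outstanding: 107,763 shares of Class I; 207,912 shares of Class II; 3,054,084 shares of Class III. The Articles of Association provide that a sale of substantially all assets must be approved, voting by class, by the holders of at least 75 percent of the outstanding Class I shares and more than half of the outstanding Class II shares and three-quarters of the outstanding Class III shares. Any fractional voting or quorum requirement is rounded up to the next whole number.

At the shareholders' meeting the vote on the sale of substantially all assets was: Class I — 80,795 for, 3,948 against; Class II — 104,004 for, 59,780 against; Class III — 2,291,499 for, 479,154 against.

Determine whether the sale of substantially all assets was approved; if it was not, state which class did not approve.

Not approved — the Class I shares did not give the required vote.

Class I: 3/4 of 107763 = 80822.25, rounded up to 80823; 80,823 required, 80,795 in favor — not approved.
Class II: a majority of 207912 is 103957; 103,957 required, 104,004 in favor — approved.
Class III: 3/4 of 3054084 = 2290563; 2,290,563 required, 2,291,499 in favor — approved.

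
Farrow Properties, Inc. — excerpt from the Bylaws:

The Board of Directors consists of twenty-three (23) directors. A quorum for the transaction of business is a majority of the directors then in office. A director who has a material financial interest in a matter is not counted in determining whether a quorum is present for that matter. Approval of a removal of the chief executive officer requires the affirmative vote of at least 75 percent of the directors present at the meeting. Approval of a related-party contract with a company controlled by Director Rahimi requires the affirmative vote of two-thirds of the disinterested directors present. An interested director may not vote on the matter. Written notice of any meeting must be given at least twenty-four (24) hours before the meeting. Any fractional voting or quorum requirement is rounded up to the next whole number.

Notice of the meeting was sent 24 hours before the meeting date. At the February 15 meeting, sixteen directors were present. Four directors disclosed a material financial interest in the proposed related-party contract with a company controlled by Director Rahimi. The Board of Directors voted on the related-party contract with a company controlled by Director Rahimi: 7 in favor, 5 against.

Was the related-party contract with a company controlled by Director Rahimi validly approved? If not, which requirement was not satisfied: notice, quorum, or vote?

Notice: 24 hours given; 24 required (24 ≥ 24). Satisfied.
Quorum: 16 present, but the 4 interested directors do not count, leaving 12. Quorum is 12. Satisfied.
Vote: the related-party contract with a company controlled by Director Rahimi requires two-thirds of the disinterested directors present (16 − 4 = 12). 2/3 of 12 = 8, so 8 affirmative votes are needed; 7 voted in favor. Not satisfied.

Invalid — vote requirement not satisfied.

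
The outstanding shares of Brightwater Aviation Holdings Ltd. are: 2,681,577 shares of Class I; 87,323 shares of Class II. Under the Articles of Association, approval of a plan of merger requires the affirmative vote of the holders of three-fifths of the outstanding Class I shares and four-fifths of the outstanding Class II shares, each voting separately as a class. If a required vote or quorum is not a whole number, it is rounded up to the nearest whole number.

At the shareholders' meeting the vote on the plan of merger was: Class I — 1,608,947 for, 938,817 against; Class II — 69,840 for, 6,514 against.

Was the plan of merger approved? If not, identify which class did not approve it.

Class I: 3/5 of 2681577 = 1608946.20, rounded up to 1608947; 1,608,947 required, 1,608,947 in favor — approved.
Class II: 4/5 of 87323 = 69858.40, rounded up to 69859; 69,859 required, 69,840 in favor — not approved.

Not approved — the Class II shares did not give the required vote.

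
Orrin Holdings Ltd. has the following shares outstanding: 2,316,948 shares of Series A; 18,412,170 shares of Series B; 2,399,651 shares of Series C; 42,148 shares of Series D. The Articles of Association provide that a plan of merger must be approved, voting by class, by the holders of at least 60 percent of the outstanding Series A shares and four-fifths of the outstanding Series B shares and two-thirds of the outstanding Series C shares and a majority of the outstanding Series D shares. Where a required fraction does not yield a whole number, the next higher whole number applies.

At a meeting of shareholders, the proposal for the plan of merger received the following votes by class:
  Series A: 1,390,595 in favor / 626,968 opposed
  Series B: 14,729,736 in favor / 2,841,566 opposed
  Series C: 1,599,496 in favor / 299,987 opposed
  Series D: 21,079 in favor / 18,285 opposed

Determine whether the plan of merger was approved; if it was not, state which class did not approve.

Series A: 3/5 of 2316948 = 1390168.80, rounded up to 1390169; 1,390,169 required, 1,390,595 in favor — approved.
Series B: 4/5 of 18412170 = 14729736; 14,729,736 required, 14,729,736 in favor — approved.
Series C: 2/3 of 2399651 = 1599767.33, rounded up to 1599768; 1,599,768 required, 1,599,496 in favor — not approved.
Series D: a majority of 42148 is 21075; 21,075 required, 21,079 in favor — approved.

Not approved — the Series C shares did not give the required vote.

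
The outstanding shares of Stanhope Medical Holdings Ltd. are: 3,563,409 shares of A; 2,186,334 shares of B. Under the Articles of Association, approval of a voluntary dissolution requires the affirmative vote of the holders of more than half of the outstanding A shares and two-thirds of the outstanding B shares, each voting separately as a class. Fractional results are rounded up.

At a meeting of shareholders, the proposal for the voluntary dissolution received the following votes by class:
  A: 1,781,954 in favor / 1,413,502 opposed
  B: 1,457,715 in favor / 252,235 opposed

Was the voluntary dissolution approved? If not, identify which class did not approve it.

A: a majority of 3563409 is 1781705; 1,781,705 required, 1,781,954 in favor — approved.
B: 2/3 of 2186334 = 1457556; 1,457,556 required, 1,457,715 in favor — approved.

Approved — every class gave the required vote.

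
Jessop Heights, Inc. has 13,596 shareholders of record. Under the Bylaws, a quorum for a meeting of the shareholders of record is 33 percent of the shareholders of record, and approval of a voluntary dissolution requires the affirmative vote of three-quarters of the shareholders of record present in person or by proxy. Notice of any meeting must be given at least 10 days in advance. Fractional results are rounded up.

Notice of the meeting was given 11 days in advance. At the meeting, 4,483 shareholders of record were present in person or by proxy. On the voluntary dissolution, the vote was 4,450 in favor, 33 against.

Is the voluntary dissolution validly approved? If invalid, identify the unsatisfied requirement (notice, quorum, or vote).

Invalid — quorum requirement not satisfied.

Notice: 11 days given; 10 required. Satisfied.
Quorum: 33% of 13,596 = 4,486.68, rounded up to 4,487; 4,483 present. Not satisfied.
Vote: requires three-fourths of those present (4,483); 3/4 of 4483 = 3362.25, rounded up to 3363, so 3,363 needed; 4,450 in favor. Satisfied.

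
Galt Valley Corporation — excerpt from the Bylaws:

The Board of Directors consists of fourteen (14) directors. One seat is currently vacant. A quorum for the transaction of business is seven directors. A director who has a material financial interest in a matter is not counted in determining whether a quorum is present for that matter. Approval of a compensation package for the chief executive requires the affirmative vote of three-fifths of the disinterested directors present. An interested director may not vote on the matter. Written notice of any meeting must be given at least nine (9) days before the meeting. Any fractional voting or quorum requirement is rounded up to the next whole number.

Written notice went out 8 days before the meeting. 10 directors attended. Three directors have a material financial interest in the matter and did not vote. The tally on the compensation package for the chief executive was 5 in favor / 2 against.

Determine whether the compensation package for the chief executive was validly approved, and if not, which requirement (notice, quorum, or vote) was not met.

Notice: 8 days given; 9 required (8 < 9). Not satisfied.
Quorum: 10 present, but the 3 interested directors do not count, leaving 7. Quorum is 7. Satisfied.
Vote: the compensation package for the chief executive requires three-fifths of the disinterested directors present (10 − 3 = 7). 3/5 of 7 = 4.20, rounded up to 5, so 5 affirmative votes are needed; 5 voted in favor. Satisfied.

Invalid — notice requirement not satisfied.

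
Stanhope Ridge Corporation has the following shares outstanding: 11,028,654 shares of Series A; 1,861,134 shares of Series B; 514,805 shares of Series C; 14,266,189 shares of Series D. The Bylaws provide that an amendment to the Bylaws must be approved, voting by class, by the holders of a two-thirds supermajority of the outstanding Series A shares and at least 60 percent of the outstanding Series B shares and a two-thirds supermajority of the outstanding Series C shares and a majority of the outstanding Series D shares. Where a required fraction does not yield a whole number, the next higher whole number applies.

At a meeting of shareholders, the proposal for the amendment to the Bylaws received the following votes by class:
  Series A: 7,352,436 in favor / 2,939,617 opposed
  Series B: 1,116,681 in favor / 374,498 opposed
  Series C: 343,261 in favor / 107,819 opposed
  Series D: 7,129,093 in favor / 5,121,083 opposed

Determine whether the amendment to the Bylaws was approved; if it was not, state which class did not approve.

Series A: 2/3 of 11028654 = 7352436; 7,352,436 required, 7,352,436 in favor — approved.
Series B: 3/5 of 1861134 = 1116680.40, rounded up to 1116681; 1,116,681 required, 1,116,681 in favor — approved.
Series C: 2/3 of 514805 = 343203.33, rounded up to 343204; 343,204 required, 343,261 in favor — approved.
Series D: a majority of 14266189 is 7133095; 7,133,095 required, 7,129,093 in favor — not approved.

Not approved — the Series D shares did not give the required vote.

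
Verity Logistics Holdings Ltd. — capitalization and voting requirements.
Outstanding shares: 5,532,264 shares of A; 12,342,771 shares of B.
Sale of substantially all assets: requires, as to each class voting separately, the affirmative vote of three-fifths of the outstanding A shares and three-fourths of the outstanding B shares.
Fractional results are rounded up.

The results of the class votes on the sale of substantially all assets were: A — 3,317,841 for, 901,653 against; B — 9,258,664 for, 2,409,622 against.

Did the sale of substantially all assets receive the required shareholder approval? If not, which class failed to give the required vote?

Not approved — the A shares did not give the required vote.

A: 3/5 of 5532264 = 3319358.40, rounded up to 3319359; 3,319,359 required, 3,317,841 in favor — not approved.
B: 3/4 of 12342771 = 9257078.25, rounded up to 9257079; 9,257,079 required, 9,258,664 in favor — approved.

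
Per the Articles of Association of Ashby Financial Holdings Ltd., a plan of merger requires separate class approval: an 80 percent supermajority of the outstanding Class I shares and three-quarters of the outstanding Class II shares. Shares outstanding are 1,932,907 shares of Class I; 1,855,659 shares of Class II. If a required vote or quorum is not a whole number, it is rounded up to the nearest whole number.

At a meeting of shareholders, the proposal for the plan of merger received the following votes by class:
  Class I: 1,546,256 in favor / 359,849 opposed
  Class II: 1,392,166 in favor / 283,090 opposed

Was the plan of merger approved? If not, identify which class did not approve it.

Class I: 4/5 of 1932907 = 1546325.60, rounded up to 1546326; 1,546,326 required, 1,546,256 in favor — not approved.
Class II: 3/4 of 1855659 = 1391744.25, rounded up to 1391745; 1,391,745 required, 1,392,166 in favor — approved.

Not approved — the Class I shares did not give the required vote.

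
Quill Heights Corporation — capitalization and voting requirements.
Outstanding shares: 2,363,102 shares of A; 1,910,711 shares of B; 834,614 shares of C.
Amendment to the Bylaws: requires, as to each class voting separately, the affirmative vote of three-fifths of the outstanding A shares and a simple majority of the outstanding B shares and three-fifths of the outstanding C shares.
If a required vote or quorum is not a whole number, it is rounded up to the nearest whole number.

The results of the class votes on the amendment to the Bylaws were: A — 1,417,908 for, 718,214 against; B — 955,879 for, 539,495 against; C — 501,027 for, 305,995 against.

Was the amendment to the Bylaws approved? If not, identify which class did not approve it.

A: 3/5 of 2363102 = 1417861.20, rounded up to 1417862; 1,417,862 required, 1,417,908 in favor — approved.
B: a majority of 1910711 is 955356; 955,356 required, 955,879 in favor — approved.
C: 3/5 of 834614 = 500768.40, rounded up to 500769; 500,769 required, 501,027 in favor — approved.

Approved — every class gave the required vote.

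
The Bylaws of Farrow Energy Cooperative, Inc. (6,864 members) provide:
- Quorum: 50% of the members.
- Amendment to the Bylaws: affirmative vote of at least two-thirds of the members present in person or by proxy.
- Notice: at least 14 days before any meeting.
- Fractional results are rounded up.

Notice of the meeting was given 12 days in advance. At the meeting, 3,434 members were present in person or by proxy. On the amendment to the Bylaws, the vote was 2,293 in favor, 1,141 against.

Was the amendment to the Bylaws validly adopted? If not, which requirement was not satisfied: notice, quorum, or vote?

Notice: 12 days given; 14 required. Not satisfied.
Quorum: 50% of 6,864 = 3,432; 3,434 present. Satisfied.
Vote: requires two-thirds of those present (3,434); 2/3 of 3434 = 2289.33, rounded up to 2290, so 2,290 needed; 2,293 in favor. Satisfied.

Invalid — notice requirement not satisfied.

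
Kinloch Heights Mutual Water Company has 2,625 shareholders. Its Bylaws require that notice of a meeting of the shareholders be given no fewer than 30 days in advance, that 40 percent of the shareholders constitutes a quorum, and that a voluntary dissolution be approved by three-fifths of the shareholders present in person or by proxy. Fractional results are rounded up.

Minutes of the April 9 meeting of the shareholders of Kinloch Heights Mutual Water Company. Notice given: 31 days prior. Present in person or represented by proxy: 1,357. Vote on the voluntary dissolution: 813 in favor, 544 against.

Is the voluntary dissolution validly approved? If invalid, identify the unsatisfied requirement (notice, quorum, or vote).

Invalid — vote requirement not satisfied.

Notice: 31 days given; 30 required. Satisfied.
Quorum: 40% of 2,625 = 1,050; 1,357 present. Satisfied.
Vote: requires three-fifths of those present (1,357); 3/5 of 1357 = 814.20, rounded up to 815, so 815 needed; 813 in favor. Not satisfied.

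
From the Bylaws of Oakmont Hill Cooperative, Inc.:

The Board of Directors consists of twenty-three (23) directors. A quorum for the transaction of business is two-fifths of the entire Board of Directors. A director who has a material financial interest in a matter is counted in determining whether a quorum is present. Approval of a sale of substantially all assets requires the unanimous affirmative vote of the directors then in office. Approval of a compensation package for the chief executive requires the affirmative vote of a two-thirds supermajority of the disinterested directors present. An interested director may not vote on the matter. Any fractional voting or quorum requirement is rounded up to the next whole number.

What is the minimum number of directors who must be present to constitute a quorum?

10

2/5 of 23 = 9.20, rounded up to 10.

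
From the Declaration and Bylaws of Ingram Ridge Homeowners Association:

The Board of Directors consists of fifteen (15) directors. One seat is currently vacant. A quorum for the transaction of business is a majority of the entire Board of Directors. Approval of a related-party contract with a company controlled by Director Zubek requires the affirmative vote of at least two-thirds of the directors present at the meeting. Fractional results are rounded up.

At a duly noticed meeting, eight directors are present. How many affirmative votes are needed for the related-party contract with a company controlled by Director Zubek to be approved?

The related-party contract with a company controlled by Director Zubek requires two-thirds of the directors present (8).
2/3 of 8 = 5.33, rounded up to 6.

6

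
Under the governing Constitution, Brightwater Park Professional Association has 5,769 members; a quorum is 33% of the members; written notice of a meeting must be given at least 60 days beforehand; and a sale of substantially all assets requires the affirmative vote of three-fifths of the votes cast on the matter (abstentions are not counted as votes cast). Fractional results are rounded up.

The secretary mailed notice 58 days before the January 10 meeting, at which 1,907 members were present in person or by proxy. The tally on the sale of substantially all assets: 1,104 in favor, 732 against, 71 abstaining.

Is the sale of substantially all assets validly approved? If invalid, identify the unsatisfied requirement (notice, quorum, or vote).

Notice: 58 days given; 60 required. Not satisfied.
Quorum: 33% of 5,769 = 1,903.77, rounded up to 1,904; 1,907 present. Satisfied.
Vote: requires three-fifths of the votes cast (1,907 − 71 abstaining = 1,836); 3/5 of 1836 = 1101.60, rounded up to 1102, so 1,102 needed; 1,104 in favor. Satisfied.

Invalid — notice requirement not satisfied.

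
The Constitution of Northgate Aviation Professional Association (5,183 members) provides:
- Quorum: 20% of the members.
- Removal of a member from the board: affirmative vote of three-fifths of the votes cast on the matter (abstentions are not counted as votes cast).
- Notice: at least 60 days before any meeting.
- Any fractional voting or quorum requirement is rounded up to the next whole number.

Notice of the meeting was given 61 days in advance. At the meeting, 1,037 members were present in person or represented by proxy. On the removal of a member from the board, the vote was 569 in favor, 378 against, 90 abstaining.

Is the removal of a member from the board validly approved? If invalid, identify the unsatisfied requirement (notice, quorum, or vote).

Notice: 61 days given; 60 required. Satisfied.
Quorum: 20% of 5,183 = 1,036.60, rounded up to 1,037; 1,037 present. Satisfied.
Vote: requires three-fifths of the votes cast (1,037 − 90 abstaining = 947); 3/5 of 947 = 568.20, rounded up to 569, so 569 needed; 569 in favor. Satisfied.

Valid — all requirements satisfied.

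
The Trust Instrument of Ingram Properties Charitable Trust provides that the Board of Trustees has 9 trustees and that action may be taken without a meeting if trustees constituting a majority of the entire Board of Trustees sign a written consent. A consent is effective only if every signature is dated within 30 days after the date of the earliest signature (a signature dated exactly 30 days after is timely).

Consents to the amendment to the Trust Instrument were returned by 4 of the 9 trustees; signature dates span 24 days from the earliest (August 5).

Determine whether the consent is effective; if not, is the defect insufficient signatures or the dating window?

Not effective — insufficient signatures.

Signatures required: a majority of 9 — a majority of 9 is 5, so 5 needed; 4 signed. Insufficient.
Dating window: the latest signature is 24 days after the earliest; the limit is 30 days. Within the window.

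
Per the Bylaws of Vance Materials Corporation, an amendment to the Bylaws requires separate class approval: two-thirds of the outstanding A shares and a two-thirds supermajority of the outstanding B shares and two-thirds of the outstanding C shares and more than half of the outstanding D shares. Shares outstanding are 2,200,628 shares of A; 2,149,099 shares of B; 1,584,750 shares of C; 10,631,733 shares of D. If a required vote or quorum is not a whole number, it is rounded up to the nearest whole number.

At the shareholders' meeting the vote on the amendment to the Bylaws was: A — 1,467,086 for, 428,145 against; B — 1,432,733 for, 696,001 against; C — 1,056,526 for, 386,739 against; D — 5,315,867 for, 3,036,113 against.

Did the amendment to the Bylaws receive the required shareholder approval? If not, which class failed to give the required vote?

Approved — every class gave the required vote.

A: 2/3 of 2200628 = 1467085.33, rounded up to 1467086; 1,467,086 required, 1,467,086 in favor — approved.
B: 2/3 of 2149099 = 1432732.67, rounded up to 1432733; 1,432,733 required, 1,432,733 in favor — approved.
C: 2/3 of 1584750 = 1056500; 1,056,500 required, 1,056,526 in favor — approved.
D: a majority of 10631733 is 5315867; 5,315,867 required, 5,315,867 in favor — approved.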